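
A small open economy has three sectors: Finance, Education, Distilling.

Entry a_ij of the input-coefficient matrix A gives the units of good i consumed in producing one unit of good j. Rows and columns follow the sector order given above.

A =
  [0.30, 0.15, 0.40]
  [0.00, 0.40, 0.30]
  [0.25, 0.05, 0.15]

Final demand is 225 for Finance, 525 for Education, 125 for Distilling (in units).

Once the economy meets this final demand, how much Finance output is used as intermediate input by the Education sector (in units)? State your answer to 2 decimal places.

I − A =
  [   0.70    -0.15    -0.40]
  [   0.00     0.60    -0.30]
  [  -0.25    -0.05     0.85]
Cofactors of I−A, C_ij = (−1)^(i+j)·(minor ij) (rows/columns in the sector order above):
  C_11 = (0.60)(0.85) − (-0.30)(-0.05) = 0.4950
  C_12 = −[(0.00)(0.85) − (-0.30)(-0.25)] = 0.0750
  C_13 = (0.00)(-0.05) − (0.60)(-0.25) = 0.1500
  C_21 = −[(-0.15)(0.85) − (-0.40)(-0.05)] = 0.1475
  C_22 = (0.70)(0.85) − (-0.40)(-0.25) = 0.4950
  C_23 = −[(0.70)(-0.05) − (-0.15)(-0.25)] = 0.0725
  C_31 = (-0.15)(-0.30) − (-0.40)(0.60) = 0.2850
  C_32 = −[(0.70)(-0.30) − (-0.40)(0.00)] = 0.2100
  C_33 = (0.70)(0.60) − (-0.15)(0.00) = 0.4200
det(I−A) = Σ_j (I−A)_1j·C_1j = (0.70)(0.4950) + (-0.15)(0.0750) + (-0.40)(0.1500) = 0.27525
adj(I−A) = Cᵀ =
  [ 0.4950   0.1475   0.2850]
  [ 0.0750   0.4950   0.2100]
  [ 0.1500   0.0725   0.4200]
(I − A)⁻¹ = adj(I−A) / det(I−A) ≈
  [   1.7984     0.5359     1.0354]
  [   0.2725     1.7984     0.7629]
  [   0.5450     0.2634     1.5259]
First solve x = (I − A)⁻¹ d = adj(I−A)·d / det(I−A); in particular x_E = (0.0750·225 + 0.4950·525 + 0.2100·125) / 0.27525 = 303.00 / 0.27525 ≈ 1100.8174.
Intermediate flow from F to E: z_FE = a_FE · x_E = 0.15 × 303.00 / 0.27525 = 45.45 / 0.27525 ≈ 165.12.

z_FE = 165.12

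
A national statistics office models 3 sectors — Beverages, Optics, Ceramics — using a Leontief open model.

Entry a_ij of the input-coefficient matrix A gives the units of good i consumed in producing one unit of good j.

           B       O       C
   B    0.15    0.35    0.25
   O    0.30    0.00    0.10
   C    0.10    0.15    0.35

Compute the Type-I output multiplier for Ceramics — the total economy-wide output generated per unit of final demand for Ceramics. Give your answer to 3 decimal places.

I − A =
  [   0.85    -0.35    -0.25]
  [  -0.30     1.00    -0.10]
  [  -0.10    -0.15     0.65]
Cofactors of I−A, C_ij = (−1)^(i+j)·(minor ij) (rows/columns in the sector order above):
  C_11 = (1.00)(0.65) − (-0.10)(-0.15) = 0.6350
  C_12 = −[(-0.30)(0.65) − (-0.10)(-0.10)] = 0.2050
  C_13 = (-0.30)(-0.15) − (1.00)(-0.10) = 0.1450
  C_21 = −[(-0.35)(0.65) − (-0.25)(-0.15)] = 0.2650
  C_22 = (0.85)(0.65) − (-0.25)(-0.10) = 0.5275
  C_23 = −[(0.85)(-0.15) − (-0.35)(-0.10)] = 0.1625
  C_31 = (-0.35)(-0.10) − (-0.25)(1.00) = 0.2850
  C_32 = −[(0.85)(-0.10) − (-0.25)(-0.30)] = 0.1600
  C_33 = (0.85)(1.00) − (-0.35)(-0.30) = 0.7450
det(I−A) = Σ_j (I−A)_1j·C_1j = (0.85)(0.6350) + (-0.35)(0.2050) + (-0.25)(0.1450) = 0.43175
adj(I−A) = Cᵀ =
  [ 0.6350   0.2650   0.2850]
  [ 0.2050   0.5275   0.1600]
  [ 0.1450   0.1625   0.7450]
(I − A)⁻¹ = adj(I−A) / det(I−A) ≈
  [   1.4708     0.6138     0.6601]
  [   0.4748     1.2218     0.3706]
  [   0.3358     0.3764     1.7255]
The output multiplier for sector j is the column-j sum of the Leontief inverse (I − A)⁻¹ = adj(I−A) / det(I−A).
Column C of adj(I−A): (0.2850, 0.1600, 0.7450); det(I−A) = 0.43175.
m_C = (0.2850 + 0.1600 + 0.7450) / 0.43175 = 1.19 / 0.43175 ≈ 2.756.

m_C = 2.756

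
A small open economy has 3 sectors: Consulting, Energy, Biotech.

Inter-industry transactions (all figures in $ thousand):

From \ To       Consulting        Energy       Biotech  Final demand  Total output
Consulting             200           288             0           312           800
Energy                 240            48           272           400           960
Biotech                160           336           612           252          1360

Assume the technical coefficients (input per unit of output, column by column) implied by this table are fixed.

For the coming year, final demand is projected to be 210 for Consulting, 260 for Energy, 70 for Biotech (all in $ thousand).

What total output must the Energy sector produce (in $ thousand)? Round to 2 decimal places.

x_2 = 578.68

Technical coefficients a_ij = z_ij / X_j:
  a_11 = 200/800 = 0.25, a_21 = 240/800 = 0.30, a_31 = 160/800 = 0.20
  a_12 = 288/960 = 0.30, a_22 = 48/960 = 0.05, a_32 = 336/960 = 0.35
  a_13 = 0/1360 = 0.00, a_23 = 272/1360 = 0.20, a_33 = 612/1360 = 0.45
I − A =
  [   0.75    -0.30     0.00]
  [  -0.30     0.95    -0.20]
  [  -0.20    -0.35     0.55]
Cofactors of I−A, C_ij = (−1)^(i+j)·(minor ij) (rows/columns in the sector order above):
  C_11 = (0.95)(0.55) − (-0.20)(-0.35) = 0.4525
  C_12 = −[(-0.30)(0.55) − (-0.20)(-0.20)] = 0.2050
  C_13 = (-0.30)(-0.35) − (0.95)(-0.20) = 0.2950
  C_21 = −[(-0.30)(0.55) − (0.00)(-0.35)] = 0.1650
  C_22 = (0.75)(0.55) − (0.00)(-0.20) = 0.4125
  C_23 = −[(0.75)(-0.35) − (-0.30)(-0.20)] = 0.3225
  C_31 = (-0.30)(-0.20) − (0.00)(0.95) = 0.0600
  C_32 = −[(0.75)(-0.20) − (0.00)(-0.30)] = 0.1500
  C_33 = (0.75)(0.95) − (-0.30)(-0.30) = 0.6225
det(I−A) = Σ_j (I−A)_1j·C_1j = (0.75)(0.4525) + (-0.30)(0.2050) + (0.00)(0.2950) = 0.277875
adj(I−A) = Cᵀ =
  [ 0.4525   0.1650   0.0600]
  [ 0.2050   0.4125   0.1500]
  [ 0.2950   0.3225   0.6225]
(I − A)⁻¹ = adj(I−A) / det(I−A) ≈
  [   1.6284     0.5938     0.2159]
  [   0.7377     1.4845     0.5398]
  [   1.0616     1.1606     2.2402]
x = (I − A)⁻¹ d = adj(I−A)·d / det(I−A), with det(I−A) = 0.277875:
  x_1 = (0.4525·210 + 0.1650·260 + 0.0600·70) / 0.277875 = 142.125 / 0.277875 ≈ 511.47
  x_2 = (0.2050·210 + 0.4125·260 + 0.1500·70) / 0.277875 = 160.80 / 0.277875 ≈ 578.68
  x_3 = (0.2950·210 + 0.3225·260 + 0.6225·70) / 0.277875 = 189.375 / 0.277875 ≈ 681.51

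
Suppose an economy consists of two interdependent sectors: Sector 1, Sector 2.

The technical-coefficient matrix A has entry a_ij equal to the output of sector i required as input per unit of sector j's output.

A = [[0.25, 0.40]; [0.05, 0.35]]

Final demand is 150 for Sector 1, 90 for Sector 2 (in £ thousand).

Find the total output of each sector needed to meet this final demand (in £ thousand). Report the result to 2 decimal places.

I − A =
  [   0.75    -0.40]
  [  -0.05     0.65]
det(I−A) = (0.75)(0.65) − (-0.40)(-0.05) = 0.4675
adj(I−A) = [[0.65, 0.40], [0.05, 0.75]]
(I − A)⁻¹ = adj(I−A) / det(I−A) ≈
  [   1.3904     0.8556]
  [   0.1070     1.6043]
x = (I − A)⁻¹ d = adj(I−A)·d / det(I−A), with det(I−A) = 0.4675:
  x_1 = (0.65·150 + 0.40·90) / 0.4675 = 133.50 / 0.4675 ≈ 285.56
  x_2 = (0.05·150 + 0.75·90) / 0.4675 = 75.00 / 0.4675 ≈ 160.43

x_1 = 285.56, x_2 = 160.43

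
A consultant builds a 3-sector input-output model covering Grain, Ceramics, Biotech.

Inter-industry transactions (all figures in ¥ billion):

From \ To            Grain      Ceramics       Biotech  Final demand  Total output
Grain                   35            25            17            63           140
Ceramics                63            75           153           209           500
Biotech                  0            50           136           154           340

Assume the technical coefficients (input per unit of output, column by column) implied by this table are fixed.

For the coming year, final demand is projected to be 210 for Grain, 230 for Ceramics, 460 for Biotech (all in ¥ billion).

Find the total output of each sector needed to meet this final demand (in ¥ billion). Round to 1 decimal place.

Technical coefficients a_ij = z_ij / X_j:
  a_GG = 35/140 = 0.25, a_CG = 63/140 = 0.45, a_BG = 0/140 = 0.00
  a_GC = 25/500 = 0.05, a_CC = 75/500 = 0.15, a_BC = 50/500 = 0.10
  a_GB = 17/340 = 0.05, a_CB = 153/340 = 0.45, a_BB = 136/340 = 0.40
I − A =
  [   0.75    -0.05    -0.05]
  [  -0.45     0.85    -0.45]
  [   0.00    -0.10     0.60]
Cofactors of I−A, C_ij = (−1)^(i+j)·(minor ij) (rows/columns in the sector order above):
  C_11 = (0.85)(0.60) − (-0.45)(-0.10) = 0.4650
  C_12 = −[(-0.45)(0.60) − (-0.45)(0.00)] = 0.2700
  C_13 = (-0.45)(-0.10) − (0.85)(0.00) = 0.0450
  C_21 = −[(-0.05)(0.60) − (-0.05)(-0.10)] = 0.0350
  C_22 = (0.75)(0.60) − (-0.05)(0.00) = 0.4500
  C_23 = −[(0.75)(-0.10) − (-0.05)(0.00)] = 0.0750
  C_31 = (-0.05)(-0.45) − (-0.05)(0.85) = 0.0650
  C_32 = −[(0.75)(-0.45) − (-0.05)(-0.45)] = 0.3600
  C_33 = (0.75)(0.85) − (-0.05)(-0.45) = 0.6150
det(I−A) = Σ_j (I−A)_1j·C_1j = (0.75)(0.4650) + (-0.05)(0.2700) + (-0.05)(0.0450) = 0.3330
adj(I−A) = Cᵀ =
  [ 0.4650   0.0350   0.0650]
  [ 0.2700   0.4500   0.3600]
  [ 0.0450   0.0750   0.6150]
(I − A)⁻¹ = adj(I−A) / det(I−A) ≈
  [   1.3964     0.1051     0.1952]
  [   0.8108     1.3514     1.0811]
  [   0.1351     0.2252     1.8468]
x = (I − A)⁻¹ d = adj(I−A)·d / det(I−A), with det(I−A) = 0.3330:
  x_G = (0.4650·210 + 0.0350·230 + 0.0650·460) / 0.3330 = 135.60 / 0.3330 ≈ 407.2
  x_C = (0.2700·210 + 0.4500·230 + 0.3600·460) / 0.3330 = 325.80 / 0.3330 ≈ 978.4
  x_B = (0.0450·210 + 0.0750·230 + 0.6150·460) / 0.3330 = 309.60 / 0.3330 ≈ 929.7

x_G = 407.2, x_C = 978.4, x_B = 929.7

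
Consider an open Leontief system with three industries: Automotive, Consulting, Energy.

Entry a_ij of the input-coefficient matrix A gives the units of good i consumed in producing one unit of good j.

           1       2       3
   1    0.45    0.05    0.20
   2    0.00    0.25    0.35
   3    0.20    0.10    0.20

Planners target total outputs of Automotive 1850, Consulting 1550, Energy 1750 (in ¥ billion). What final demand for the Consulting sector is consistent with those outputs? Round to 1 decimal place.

I − A =
  [   0.55    -0.05    -0.20]
  [   0.00     0.75    -0.35]
  [  -0.20    -0.10     0.80]
d = (I − A) x:
  d_1 = (+0.55)·1850 + (-0.05)·1550 + (-0.20)·1750 = 590.0
  d_2 = (+0.00)·1850 + (+0.75)·1550 + (-0.35)·1750 = 550.0
  d_3 = (-0.20)·1850 + (-0.10)·1550 + (+0.80)·1750 = 875.0

d_2 = 550.0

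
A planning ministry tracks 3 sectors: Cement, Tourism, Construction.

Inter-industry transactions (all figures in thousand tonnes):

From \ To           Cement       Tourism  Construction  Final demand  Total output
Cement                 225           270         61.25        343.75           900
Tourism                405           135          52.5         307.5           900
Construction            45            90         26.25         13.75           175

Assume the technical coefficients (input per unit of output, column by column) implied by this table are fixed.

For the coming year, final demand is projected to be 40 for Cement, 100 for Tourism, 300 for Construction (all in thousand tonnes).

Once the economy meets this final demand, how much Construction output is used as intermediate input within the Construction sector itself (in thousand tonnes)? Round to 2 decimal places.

z_33 = 66.27

Technical coefficients a_ij = z_ij / X_j:
  a_11 = 225/900 = 0.25, a_21 = 405/900 = 0.45, a_31 = 45/900 = 0.05
  a_12 = 270/900 = 0.30, a_22 = 135/900 = 0.15, a_32 = 90/900 = 0.10
  a_13 = 61.25/175 = 0.35, a_23 = 52.5/175 = 0.30, a_33 = 26.25/175 = 0.15
I − A =
  [   0.75    -0.30    -0.35]
  [  -0.45     0.85    -0.30]
  [  -0.05    -0.10     0.85]
Cofactors of I−A, C_ij = (−1)^(i+j)·(minor ij) (rows/columns in the sector order above):
  C_11 = (0.85)(0.85) − (-0.30)(-0.10) = 0.6925
  C_12 = −[(-0.45)(0.85) − (-0.30)(-0.05)] = 0.3975
  C_13 = (-0.45)(-0.10) − (0.85)(-0.05) = 0.0875
  C_21 = −[(-0.30)(0.85) − (-0.35)(-0.10)] = 0.2900
  C_22 = (0.75)(0.85) − (-0.35)(-0.05) = 0.6200
  C_23 = −[(0.75)(-0.10) − (-0.30)(-0.05)] = 0.0900
  C_31 = (-0.30)(-0.30) − (-0.35)(0.85) = 0.3875
  C_32 = −[(0.75)(-0.30) − (-0.35)(-0.45)] = 0.3825
  C_33 = (0.75)(0.85) − (-0.30)(-0.45) = 0.5025
det(I−A) = Σ_j (I−A)_1j·C_1j = (0.75)(0.6925) + (-0.30)(0.3975) + (-0.35)(0.0875) = 0.3695
adj(I−A) = Cᵀ =
  [ 0.6925   0.2900   0.3875]
  [ 0.3975   0.6200   0.3825]
  [ 0.0875   0.0900   0.5025]
(I − A)⁻¹ = adj(I−A) / det(I−A) ≈
  [   1.8742     0.7848     1.0487]
  [   1.0758     1.6779     1.0352]
  [   0.2368     0.2436     1.3599]
First solve x = (I − A)⁻¹ d = adj(I−A)·d / det(I−A); in particular x_3 = (0.0875·40 + 0.0900·100 + 0.5025·300) / 0.3695 = 163.25 / 0.3695 ≈ 441.8133.
Intermediate flow from 3 to 3: z_33 = a_33 · x_3 = 0.15 × 163.25 / 0.3695 = 24.4875 / 0.3695 ≈ 66.27.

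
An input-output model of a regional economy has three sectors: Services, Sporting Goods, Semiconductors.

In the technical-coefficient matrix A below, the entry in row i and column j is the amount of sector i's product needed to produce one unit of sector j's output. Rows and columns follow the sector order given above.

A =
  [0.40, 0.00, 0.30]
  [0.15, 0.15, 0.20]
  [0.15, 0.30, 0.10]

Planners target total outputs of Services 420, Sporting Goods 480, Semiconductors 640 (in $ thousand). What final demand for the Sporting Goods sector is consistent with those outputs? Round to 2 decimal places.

I − A =
  [   0.60     0.00    -0.30]
  [  -0.15     0.85    -0.20]
  [  -0.15    -0.30     0.90]
d = (I − A) x:
  d_1 = (+0.60)·420 + (+0.00)·480 + (-0.30)·640 = 60.00
  d_2 = (-0.15)·420 + (+0.85)·480 + (-0.20)·640 = 217.00
  d_3 = (-0.15)·420 + (-0.30)·480 + (+0.90)·640 = 369.00

d_2 = 217.00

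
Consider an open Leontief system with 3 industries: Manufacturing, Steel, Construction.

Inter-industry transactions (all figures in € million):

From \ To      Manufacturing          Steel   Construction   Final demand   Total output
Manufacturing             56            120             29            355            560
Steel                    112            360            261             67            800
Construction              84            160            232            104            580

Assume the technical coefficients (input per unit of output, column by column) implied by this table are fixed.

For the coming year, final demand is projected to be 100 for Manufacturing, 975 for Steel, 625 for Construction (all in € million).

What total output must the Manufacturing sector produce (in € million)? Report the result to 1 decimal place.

Technical coefficients a_ij = z_ij / X_j:
  a_11 = 56/560 = 0.10, a_21 = 112/560 = 0.20, a_31 = 84/560 = 0.15
  a_12 = 120/800 = 0.15, a_22 = 360/800 = 0.45, a_32 = 160/800 = 0.20
  a_13 = 29/580 = 0.05, a_23 = 261/580 = 0.45, a_33 = 232/580 = 0.40
I − A =
  [   0.90    -0.15    -0.05]
  [  -0.20     0.55    -0.45]
  [  -0.15    -0.20     0.60]
Cofactors of I−A, C_ij = (−1)^(i+j)·(minor ij) (rows/columns in the sector order above):
  C_11 = (0.55)(0.60) − (-0.45)(-0.20) = 0.2400
  C_12 = −[(-0.20)(0.60) − (-0.45)(-0.15)] = 0.1875
  C_13 = (-0.20)(-0.20) − (0.55)(-0.15) = 0.1225
  C_21 = −[(-0.15)(0.60) − (-0.05)(-0.20)] = 0.1000
  C_22 = (0.90)(0.60) − (-0.05)(-0.15) = 0.5325
  C_23 = −[(0.90)(-0.20) − (-0.15)(-0.15)] = 0.2025
  C_31 = (-0.15)(-0.45) − (-0.05)(0.55) = 0.0950
  C_32 = −[(0.90)(-0.45) − (-0.05)(-0.20)] = 0.4150
  C_33 = (0.90)(0.55) − (-0.15)(-0.20) = 0.4650
det(I−A) = Σ_j (I−A)_1j·C_1j = (0.90)(0.2400) + (-0.15)(0.1875) + (-0.05)(0.1225) = 0.18175
adj(I−A) = Cᵀ =
  [ 0.2400   0.1000   0.0950]
  [ 0.1875   0.5325   0.4150]
  [ 0.1225   0.2025   0.4650]
(I − A)⁻¹ = adj(I−A) / det(I−A) ≈
  [   1.3205     0.5502     0.5227]
  [   1.0316     2.9298     2.2834]
  [   0.6740     1.1142     2.5585]
x = (I − A)⁻¹ d = adj(I−A)·d / det(I−A), with det(I−A) = 0.18175:
  x_1 = (0.2400·100 + 0.1000·975 + 0.0950·625) / 0.18175 = 180.875 / 0.18175 ≈ 995.2
  x_2 = (0.1875·100 + 0.5325·975 + 0.4150·625) / 0.18175 = 797.3125 / 0.18175 ≈ 4386.9
  x_3 = (0.1225·100 + 0.2025·975 + 0.4650·625) / 0.18175 = 500.3125 / 0.18175 ≈ 2752.8

x_1 = 995.2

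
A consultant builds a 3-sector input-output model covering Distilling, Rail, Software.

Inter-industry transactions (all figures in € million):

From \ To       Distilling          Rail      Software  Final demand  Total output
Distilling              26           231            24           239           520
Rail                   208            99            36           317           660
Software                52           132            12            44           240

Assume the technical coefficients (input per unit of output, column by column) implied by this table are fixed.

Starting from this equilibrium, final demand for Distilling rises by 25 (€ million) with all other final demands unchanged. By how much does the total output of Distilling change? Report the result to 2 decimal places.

Δx_D = 33.29

Technical coefficients a_ij = z_ij / X_j:
  a_DD = 26/520 = 0.05, a_RD = 208/520 = 0.40, a_SD = 52/520 = 0.10
  a_DR = 231/660 = 0.35, a_RR = 99/660 = 0.15, a_SR = 132/660 = 0.20
  a_DS = 24/240 = 0.10, a_RS = 36/240 = 0.15, a_SS = 12/240 = 0.05
I − A =
  [   0.95    -0.35    -0.10]
  [  -0.40     0.85    -0.15]
  [  -0.10    -0.20     0.95]
Cofactors of I−A, C_ij = (−1)^(i+j)·(minor ij) (rows/columns in the sector order above):
  C_11 = (0.85)(0.95) − (-0.15)(-0.20) = 0.7775
  C_12 = −[(-0.40)(0.95) − (-0.15)(-0.10)] = 0.3950
  C_13 = (-0.40)(-0.20) − (0.85)(-0.10) = 0.1650
  C_21 = −[(-0.35)(0.95) − (-0.10)(-0.20)] = 0.3525
  C_22 = (0.95)(0.95) − (-0.10)(-0.10) = 0.8925
  C_23 = −[(0.95)(-0.20) − (-0.35)(-0.10)] = 0.2250
  C_31 = (-0.35)(-0.15) − (-0.10)(0.85) = 0.1375
  C_32 = −[(0.95)(-0.15) − (-0.10)(-0.40)] = 0.1825
  C_33 = (0.95)(0.85) − (-0.35)(-0.40) = 0.6675
det(I−A) = Σ_j (I−A)_1j·C_1j = (0.95)(0.7775) + (-0.35)(0.3950) + (-0.10)(0.1650) = 0.583875
adj(I−A) = Cᵀ =
  [ 0.7775   0.3525   0.1375]
  [ 0.3950   0.8925   0.1825]
  [ 0.1650   0.2250   0.6675]
(I − A)⁻¹ = adj(I−A) / det(I−A) ≈
  [   1.3316     0.6037     0.2355]
  [   0.6765     1.5286     0.3126]
  [   0.2826     0.3854     1.1432]
Δx = (I − A)⁻¹ Δd with Δd having +25 in the Distilling component and 0 elsewhere.
So Δx_D = L_DD · (+25), where L_DD = adj(I−A)_DD / det(I−A) = 0.7775 / 0.583875.
Δx_D = 0.7775 × (+25) / 0.583875 = 19.4375 / 0.583875 ≈ 33.29.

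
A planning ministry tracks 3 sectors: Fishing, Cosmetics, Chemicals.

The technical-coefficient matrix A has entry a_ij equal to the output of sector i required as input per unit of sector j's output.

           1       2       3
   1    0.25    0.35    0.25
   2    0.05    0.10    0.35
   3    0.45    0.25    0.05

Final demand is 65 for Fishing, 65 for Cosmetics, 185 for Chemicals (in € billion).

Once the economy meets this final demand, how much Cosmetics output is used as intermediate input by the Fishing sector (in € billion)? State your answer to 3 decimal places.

z_21 = 17.503

I − A =
  [   0.75    -0.35    -0.25]
  [  -0.05     0.90    -0.35]
  [  -0.45    -0.25     0.95]
Cofactors of I−A, C_ij = (−1)^(i+j)·(minor ij) (rows/columns in the sector order above):
  C_11 = (0.90)(0.95) − (-0.35)(-0.25) = 0.7675
  C_12 = −[(-0.05)(0.95) − (-0.35)(-0.45)] = 0.2050
  C_13 = (-0.05)(-0.25) − (0.90)(-0.45) = 0.4175
  C_21 = −[(-0.35)(0.95) − (-0.25)(-0.25)] = 0.3950
  C_22 = (0.75)(0.95) − (-0.25)(-0.45) = 0.6000
  C_23 = −[(0.75)(-0.25) − (-0.35)(-0.45)] = 0.3450
  C_31 = (-0.35)(-0.35) − (-0.25)(0.90) = 0.3475
  C_32 = −[(0.75)(-0.35) − (-0.25)(-0.05)] = 0.2750
  C_33 = (0.75)(0.90) − (-0.35)(-0.05) = 0.6575
det(I−A) = Σ_j (I−A)_1j·C_1j = (0.75)(0.7675) + (-0.35)(0.2050) + (-0.25)(0.4175) = 0.3995
adj(I−A) = Cᵀ =
  [ 0.7675   0.3950   0.3475]
  [ 0.2050   0.6000   0.2750]
  [ 0.4175   0.3450   0.6575]
(I − A)⁻¹ = adj(I−A) / det(I−A) ≈
  [   1.9212     0.9887     0.8698]
  [   0.5131     1.5019     0.6884]
  [   1.0451     0.8636     1.6458]
First solve x = (I − A)⁻¹ d = adj(I−A)·d / det(I−A); in particular x_1 = (0.7675·65 + 0.3950·65 + 0.3475·185) / 0.3995 = 139.85 / 0.3995 ≈ 350.06258.
Intermediate flow from 2 to 1: z_21 = a_21 · x_1 = 0.05 × 139.85 / 0.3995 = 6.9925 / 0.3995 ≈ 17.503.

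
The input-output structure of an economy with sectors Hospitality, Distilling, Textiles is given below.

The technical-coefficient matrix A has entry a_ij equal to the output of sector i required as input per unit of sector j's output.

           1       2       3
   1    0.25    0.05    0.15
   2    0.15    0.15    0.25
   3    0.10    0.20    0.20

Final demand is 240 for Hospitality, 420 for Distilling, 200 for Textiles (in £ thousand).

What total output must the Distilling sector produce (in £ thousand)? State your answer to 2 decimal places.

I − A =
  [   0.75    -0.05    -0.15]
  [  -0.15     0.85    -0.25]
  [  -0.10    -0.20     0.80]
Cofactors of I−A, C_ij = (−1)^(i+j)·(minor ij) (rows/columns in the sector order above):
  C_11 = (0.85)(0.80) − (-0.25)(-0.20) = 0.6300
  C_12 = −[(-0.15)(0.80) − (-0.25)(-0.10)] = 0.1450
  C_13 = (-0.15)(-0.20) − (0.85)(-0.10) = 0.1150
  C_21 = −[(-0.05)(0.80) − (-0.15)(-0.20)] = 0.0700
  C_22 = (0.75)(0.80) − (-0.15)(-0.10) = 0.5850
  C_23 = −[(0.75)(-0.20) − (-0.05)(-0.10)] = 0.1550
  C_31 = (-0.05)(-0.25) − (-0.15)(0.85) = 0.1400
  C_32 = −[(0.75)(-0.25) − (-0.15)(-0.15)] = 0.2100
  C_33 = (0.75)(0.85) − (-0.05)(-0.15) = 0.6300
det(I−A) = Σ_j (I−A)_1j·C_1j = (0.75)(0.6300) + (-0.05)(0.1450) + (-0.15)(0.1150) = 0.4480
adj(I−A) = Cᵀ =
  [ 0.6300   0.0700   0.1400]
  [ 0.1450   0.5850   0.2100]
  [ 0.1150   0.1550   0.6300]
(I − A)⁻¹ = adj(I−A) / det(I−A) ≈
  [   1.4063     0.1563     0.3125]
  [   0.3237     1.3058     0.4688]
  [   0.2567     0.3460     1.4063]
x = (I − A)⁻¹ d = adj(I−A)·d / det(I−A), with det(I−A) = 0.4480:
  x_1 = (0.6300·240 + 0.0700·420 + 0.1400·200) / 0.4480 = 208.60 / 0.4480 ≈ 465.63
  x_2 = (0.1450·240 + 0.5850·420 + 0.2100·200) / 0.4480 = 322.50 / 0.4480 ≈ 719.87
  x_3 = (0.1150·240 + 0.1550·420 + 0.6300·200) / 0.4480 = 218.70 / 0.4480 ≈ 488.17

x_2 = 719.87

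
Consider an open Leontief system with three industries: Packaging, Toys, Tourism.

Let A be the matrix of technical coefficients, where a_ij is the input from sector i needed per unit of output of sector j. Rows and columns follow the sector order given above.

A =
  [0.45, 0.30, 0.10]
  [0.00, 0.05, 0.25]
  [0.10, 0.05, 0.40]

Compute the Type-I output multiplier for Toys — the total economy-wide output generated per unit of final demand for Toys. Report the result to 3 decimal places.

I − A =
  [   0.55    -0.30    -0.10]
  [   0.00     0.95    -0.25]
  [  -0.10    -0.05     0.60]
Cofactors of I−A, C_ij = (−1)^(i+j)·(minor ij) (rows/columns in the sector order above):
  C_11 = (0.95)(0.60) − (-0.25)(-0.05) = 0.5575
  C_12 = −[(0.00)(0.60) − (-0.25)(-0.10)] = 0.0250
  C_13 = (0.00)(-0.05) − (0.95)(-0.10) = 0.0950
  C_21 = −[(-0.30)(0.60) − (-0.10)(-0.05)] = 0.1850
  C_22 = (0.55)(0.60) − (-0.10)(-0.10) = 0.3200
  C_23 = −[(0.55)(-0.05) − (-0.30)(-0.10)] = 0.0575
  C_31 = (-0.30)(-0.25) − (-0.10)(0.95) = 0.1700
  C_32 = −[(0.55)(-0.25) − (-0.10)(0.00)] = 0.1375
  C_33 = (0.55)(0.95) − (-0.30)(0.00) = 0.5225
det(I−A) = Σ_j (I−A)_1j·C_1j = (0.55)(0.5575) + (-0.30)(0.0250) + (-0.10)(0.0950) = 0.289625
adj(I−A) = Cᵀ =
  [ 0.5575   0.1850   0.1700]
  [ 0.0250   0.3200   0.1375]
  [ 0.0950   0.0575   0.5225]
(I − A)⁻¹ = adj(I−A) / det(I−A) ≈
  [   1.9249     0.6388     0.5870]
  [   0.0863     1.1049     0.4748]
  [   0.3280     0.1985     1.8041]
The output multiplier for sector j is the column-j sum of the Leontief inverse (I − A)⁻¹ = adj(I−A) / det(I−A).
Column 2 of adj(I−A): (0.1850, 0.3200, 0.0575); det(I−A) = 0.289625.
m_2 = (0.1850 + 0.3200 + 0.0575) / 0.289625 = 0.5625 / 0.289625 ≈ 1.942.

m_2 = 1.942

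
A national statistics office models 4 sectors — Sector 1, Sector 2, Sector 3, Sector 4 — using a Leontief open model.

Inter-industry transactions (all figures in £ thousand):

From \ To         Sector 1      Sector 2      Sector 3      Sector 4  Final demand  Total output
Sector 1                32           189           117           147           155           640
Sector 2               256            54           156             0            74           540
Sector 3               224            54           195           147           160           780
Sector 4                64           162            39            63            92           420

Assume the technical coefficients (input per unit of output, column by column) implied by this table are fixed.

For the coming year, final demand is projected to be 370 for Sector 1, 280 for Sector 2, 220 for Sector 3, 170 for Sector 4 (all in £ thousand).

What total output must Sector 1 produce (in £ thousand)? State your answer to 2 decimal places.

x_1 = 1468.40

Technical coefficients a_ij = z_ij / X_j:
  a_11 = 32/640 = 0.05, a_21 = 256/640 = 0.40, a_31 = 224/640 = 0.35, a_41 = 64/640 = 0.10
  a_12 = 189/540 = 0.35, a_22 = 54/540 = 0.10, a_32 = 54/540 = 0.10, a_42 = 162/540 = 0.30
  a_13 = 117/780 = 0.15, a_23 = 156/780 = 0.20, a_33 = 195/780 = 0.25, a_43 = 39/780 = 0.05
  a_14 = 147/420 = 0.35, a_24 = 0/420 = 0.00, a_34 = 147/420 = 0.35, a_44 = 63/420 = 0.15
I − A =
  [   0.95    -0.35    -0.15    -0.35]
  [  -0.40     0.90    -0.20     0.00]
  [  -0.35    -0.10     0.75    -0.35]
  [  -0.10    -0.30    -0.05     0.85]
Compute the cofactors C_ij = (−1)^(i+j)·(3×3 minor ij) of I−A; the adjugate is their transpose:
adj(I−A) = Cᵀ =
  [ 0.520000   0.326000   0.211000   0.301000]
  [ 0.314500   0.506750   0.212500   0.217000]
  [ 0.375250   0.330125   0.534250   0.374500]
  [ 0.194250   0.236625   0.131250   0.439500]
det(I−A) = Σ_j (I−A)_1j·C_1j = (0.95)(0.520000) + (-0.35)(0.314500) + (-0.15)(0.375250) + (-0.35)(0.194250) = 0.25965
(I − A)⁻¹ = adj(I−A) / det(I−A) ≈
  [   2.0027     1.2555     0.8126     1.1593]
  [   1.2112     1.9517     0.8184     0.8357]
  [   1.4452     1.2714     2.0576     1.4423]
  [   0.7481     0.9113     0.5055     1.6927]
x = (I − A)⁻¹ d = adj(I−A)·d / det(I−A), with det(I−A) = 0.25965:
  x_1 = (0.520000·370 + 0.326000·280 + 0.211000·220 + 0.301000·170) / 0.25965 = 381.27 / 0.25965 ≈ 1468.40
  x_2 = (0.314500·370 + 0.506750·280 + 0.212500·220 + 0.217000·170) / 0.25965 = 341.895 / 0.25965 ≈ 1316.75
  x_3 = (0.375250·370 + 0.330125·280 + 0.534250·220 + 0.374500·170) / 0.25965 = 412.4775 / 0.25965 ≈ 1588.59
  x_4 = (0.194250·370 + 0.236625·280 + 0.131250·220 + 0.439500·170) / 0.25965 = 241.7175 / 0.25965 ≈ 930.94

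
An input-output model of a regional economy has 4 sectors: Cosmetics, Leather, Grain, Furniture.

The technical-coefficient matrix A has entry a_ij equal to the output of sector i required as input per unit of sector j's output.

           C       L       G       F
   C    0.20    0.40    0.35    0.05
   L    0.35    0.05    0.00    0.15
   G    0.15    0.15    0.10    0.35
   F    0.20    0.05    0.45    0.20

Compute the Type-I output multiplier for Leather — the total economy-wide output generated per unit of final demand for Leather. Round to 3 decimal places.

I − A =
  [   0.80    -0.40    -0.35    -0.05]
  [  -0.35     0.95     0.00    -0.15]
  [  -0.15    -0.15     0.90    -0.35]
  [  -0.20    -0.05    -0.45     0.80]
Compute the cofactors C_ij = (−1)^(i+j)·(3×3 minor ij) of I−A; the adjugate is their transpose:
adj(I−A) = Cᵀ =
  [ 0.517500   0.278750   0.311750   0.221000]
  [ 0.234000   0.371125   0.170375   0.158750]
  [ 0.232000   0.184875   0.467625   0.253750]
  [ 0.274500   0.196875   0.351625   0.489750]
det(I−A) = Σ_j (I−A)_1j·C_1j = (0.80)(0.517500) + (-0.40)(0.234000) + (-0.35)(0.232000) + (-0.05)(0.274500) = 0.225475
(I − A)⁻¹ = adj(I−A) / det(I−A) ≈
  [   2.2952     1.2363     1.3826     0.9802]
  [   1.0378     1.6460     0.7556     0.7041]
  [   1.0289     0.8199     2.0740     1.1254]
  [   1.2174     0.8732     1.5595     2.1721]
The output multiplier for sector j is the column-j sum of the Leontief inverse (I − A)⁻¹ = adj(I−A) / det(I−A).
Column L of adj(I−A): (0.278750, 0.371125, 0.184875, 0.196875); det(I−A) = 0.225475.
m_L = (0.278750 + 0.371125 + 0.184875 + 0.196875) / 0.225475 = 1.031625 / 0.225475 ≈ 4.575.

m_L = 4.575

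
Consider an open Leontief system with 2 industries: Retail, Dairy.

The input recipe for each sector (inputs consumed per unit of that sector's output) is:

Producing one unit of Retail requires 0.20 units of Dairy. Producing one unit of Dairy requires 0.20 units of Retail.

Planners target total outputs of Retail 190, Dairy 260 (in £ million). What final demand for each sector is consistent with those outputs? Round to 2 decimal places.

d_R = 138.00, d_D = 222.00

I − A =
  [   1.00    -0.20]
  [  -0.20     1.00]
d = (I − A) x:
  d_R = (+1.00)·190 + (-0.20)·260 = 138.00
  d_D = (-0.20)·190 + (+1.00)·260 = 222.00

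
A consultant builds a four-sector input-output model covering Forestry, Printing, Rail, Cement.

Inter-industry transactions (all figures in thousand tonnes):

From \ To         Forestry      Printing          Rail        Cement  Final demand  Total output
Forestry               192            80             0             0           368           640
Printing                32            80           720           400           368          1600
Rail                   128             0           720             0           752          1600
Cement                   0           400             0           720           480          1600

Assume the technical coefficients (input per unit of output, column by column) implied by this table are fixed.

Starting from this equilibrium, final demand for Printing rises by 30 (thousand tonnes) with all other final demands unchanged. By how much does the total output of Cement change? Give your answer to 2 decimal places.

Δx_4 = 16.61

Technical coefficients a_ij = z_ij / X_j:
  a_11 = 192/640 = 0.30, a_21 = 32/640 = 0.05, a_31 = 128/640 = 0.20, a_41 = 0/640 = 0.00
  a_12 = 80/1600 = 0.05, a_22 = 80/1600 = 0.05, a_32 = 0/1600 = 0.00, a_42 = 400/1600 = 0.25
  a_13 = 0/1600 = 0.00, a_23 = 720/1600 = 0.45, a_33 = 720/1600 = 0.45, a_43 = 0/1600 = 0.00
  a_14 = 0/1600 = 0.00, a_24 = 400/1600 = 0.25, a_34 = 0/1600 = 0.00, a_44 = 720/1600 = 0.45
I − A =
  [   0.70    -0.05     0.00     0.00]
  [  -0.05     0.95    -0.45    -0.25]
  [  -0.20     0.00     0.55     0.00]
  [   0.00    -0.25     0.00     0.55]
Compute the cofactors C_ij = (−1)^(i+j)·(3×3 minor ij) of I−A; the adjugate is their transpose:
adj(I−A) = Cᵀ =
  [ 0.253000   0.015125   0.012375   0.006875]
  [ 0.064625   0.211750   0.173250   0.096250]
  [ 0.092000   0.005500   0.320625   0.002500]
  [ 0.029375   0.096250   0.078750   0.359875]
det(I−A) = Σ_j (I−A)_1j·C_1j = (0.70)(0.253000) + (-0.05)(0.064625) + (0.00)(0.092000) + (0.00)(0.029375) = 0.17386875
(I − A)⁻¹ = adj(I−A) / det(I−A) ≈
  [   1.4551     0.0870     0.0712     0.0395]
  [   0.3717     1.2179     0.9964     0.5536]
  [   0.5291     0.0316     1.8441     0.0144]
  [   0.1689     0.5536     0.4529     2.0698]
Δx = (I − A)⁻¹ Δd with Δd having +30 in the Printing component and 0 elsewhere.
So Δx_4 = L_42 · (+30), where L_42 = adj(I−A)_42 / det(I−A) = 0.096250 / 0.17386875.
Δx_4 = 0.096250 × (+30) / 0.17386875 = 2.8875 / 0.17386875 ≈ 16.61.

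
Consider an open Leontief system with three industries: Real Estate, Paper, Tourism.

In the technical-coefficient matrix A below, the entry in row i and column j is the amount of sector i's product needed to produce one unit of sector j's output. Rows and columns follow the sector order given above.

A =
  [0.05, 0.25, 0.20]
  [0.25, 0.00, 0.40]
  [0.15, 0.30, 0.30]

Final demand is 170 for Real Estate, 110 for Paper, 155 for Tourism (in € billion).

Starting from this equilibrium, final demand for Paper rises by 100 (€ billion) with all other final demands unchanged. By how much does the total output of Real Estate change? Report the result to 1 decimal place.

Δx_1 = 52.5

I − A =
  [   0.95    -0.25    -0.20]
  [  -0.25     1.00    -0.40]
  [  -0.15    -0.30     0.70]
Cofactors of I−A, C_ij = (−1)^(i+j)·(minor ij) (rows/columns in the sector order above):
  C_11 = (1.00)(0.70) − (-0.40)(-0.30) = 0.5800
  C_12 = −[(-0.25)(0.70) − (-0.40)(-0.15)] = 0.2350
  C_13 = (-0.25)(-0.30) − (1.00)(-0.15) = 0.2250
  C_21 = −[(-0.25)(0.70) − (-0.20)(-0.30)] = 0.2350
  C_22 = (0.95)(0.70) − (-0.20)(-0.15) = 0.6350
  C_23 = −[(0.95)(-0.30) − (-0.25)(-0.15)] = 0.3225
  C_31 = (-0.25)(-0.40) − (-0.20)(1.00) = 0.3000
  C_32 = −[(0.95)(-0.40) − (-0.20)(-0.25)] = 0.4300
  C_33 = (0.95)(1.00) − (-0.25)(-0.25) = 0.8875
det(I−A) = Σ_j (I−A)_1j·C_1j = (0.95)(0.5800) + (-0.25)(0.2350) + (-0.20)(0.2250) = 0.44725
adj(I−A) = Cᵀ =
  [ 0.5800   0.2350   0.3000]
  [ 0.2350   0.6350   0.4300]
  [ 0.2250   0.3225   0.8875]
(I − A)⁻¹ = adj(I−A) / det(I−A) ≈
  [   1.2968     0.5254     0.6708]
  [   0.5254     1.4198     0.9614]
  [   0.5031     0.7211     1.9843]
Δx = (I − A)⁻¹ Δd with Δd having +100 in the Paper component and 0 elsewhere.
So Δx_1 = L_12 · (+100), where L_12 = adj(I−A)_12 / det(I−A) = 0.2350 / 0.44725.
Δx_1 = 0.2350 × (+100) / 0.44725 = 23.50 / 0.44725 ≈ 52.5.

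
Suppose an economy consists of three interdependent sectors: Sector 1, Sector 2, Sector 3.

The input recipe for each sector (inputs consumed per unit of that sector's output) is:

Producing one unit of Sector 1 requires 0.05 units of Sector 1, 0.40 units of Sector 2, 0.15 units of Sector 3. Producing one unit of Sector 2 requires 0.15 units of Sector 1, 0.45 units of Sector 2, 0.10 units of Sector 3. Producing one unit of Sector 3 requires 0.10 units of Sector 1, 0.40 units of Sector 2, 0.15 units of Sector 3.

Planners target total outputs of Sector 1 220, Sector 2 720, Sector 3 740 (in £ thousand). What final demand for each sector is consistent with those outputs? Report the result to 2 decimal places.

I − A =
  [   0.95    -0.15    -0.10]
  [  -0.40     0.55    -0.40]
  [  -0.15    -0.10     0.85]
d = (I − A) x:
  d_1 = (+0.95)·220 + (-0.15)·720 + (-0.10)·740 = 27.00
  d_2 = (-0.40)·220 + (+0.55)·720 + (-0.40)·740 = 12.00
  d_3 = (-0.15)·220 + (-0.10)·720 + (+0.85)·740 = 524.00

d_1 = 27.00, d_2 = 12.00, d_3 = 524.00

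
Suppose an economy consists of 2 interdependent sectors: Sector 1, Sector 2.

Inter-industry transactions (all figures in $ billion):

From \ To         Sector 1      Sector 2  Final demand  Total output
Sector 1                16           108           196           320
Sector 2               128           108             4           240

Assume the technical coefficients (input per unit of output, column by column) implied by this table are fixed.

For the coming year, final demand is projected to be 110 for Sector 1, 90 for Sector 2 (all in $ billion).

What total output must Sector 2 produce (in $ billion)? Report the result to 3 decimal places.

x_2 = 378.102

Technical coefficients a_ij = z_ij / X_j:
  a_11 = 16/320 = 0.05, a_21 = 128/320 = 0.40
  a_12 = 108/240 = 0.45, a_22 = 108/240 = 0.45
I − A =
  [   0.95    -0.45]
  [  -0.40     0.55]
det(I−A) = (0.95)(0.55) − (-0.45)(-0.40) = 0.3425
adj(I−A) = [[0.55, 0.45], [0.40, 0.95]]
(I − A)⁻¹ = adj(I−A) / det(I−A) ≈
  [   1.6058     1.3139]
  [   1.1679     2.7737]
x = (I − A)⁻¹ d = adj(I−A)·d / det(I−A), with det(I−A) = 0.3425:
  x_1 = (0.55·110 + 0.45·90) / 0.3425 = 101.00 / 0.3425 ≈ 294.891
  x_2 = (0.40·110 + 0.95·90) / 0.3425 = 129.50 / 0.3425 ≈ 378.102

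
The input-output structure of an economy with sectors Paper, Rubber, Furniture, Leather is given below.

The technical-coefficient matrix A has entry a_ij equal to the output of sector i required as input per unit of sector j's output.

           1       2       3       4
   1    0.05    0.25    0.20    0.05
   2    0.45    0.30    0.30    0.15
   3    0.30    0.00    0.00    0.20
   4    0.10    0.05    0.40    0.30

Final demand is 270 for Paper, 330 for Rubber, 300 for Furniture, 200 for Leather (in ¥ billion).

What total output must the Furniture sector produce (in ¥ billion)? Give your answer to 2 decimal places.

x_3 = 769.70

I − A =
  [   0.95    -0.25    -0.20    -0.05]
  [  -0.45     0.70    -0.30    -0.15]
  [  -0.30     0.00     1.00    -0.20]
  [  -0.10    -0.05    -0.40     0.70]
Compute the cofactors C_ij = (−1)^(i+j)·(3×3 minor ij) of I−A; the adjugate is their transpose:
adj(I−A) = Cᵀ =
  [ 0.42350   0.15950   0.17875   0.11550]
  [ 0.38100   0.53200   0.33000   0.23550]
  [ 0.16325   0.06775   0.37125   0.13225]
  [ 0.18100   0.09950   0.26125   0.48800]
det(I−A) = Σ_j (I−A)_1j·C_1j = (0.95)(0.42350) + (-0.25)(0.38100) + (-0.20)(0.16325) + (-0.05)(0.18100) = 0.265375
(I − A)⁻¹ = adj(I−A) / det(I−A) ≈
  [   1.5959     0.6010     0.6736     0.4352]
  [   1.4357     2.0047     1.2435     0.8874]
  [   0.6152     0.2553     1.3990     0.4984]
  [   0.6821     0.3749     0.9845     1.8389]
x = (I − A)⁻¹ d = adj(I−A)·d / det(I−A), with det(I−A) = 0.265375:
  x_1 = (0.42350·270 + 0.15950·330 + 0.17875·300 + 0.11550·200) / 0.265375 = 243.705 / 0.265375 ≈ 918.34
  x_2 = (0.38100·270 + 0.53200·330 + 0.33000·300 + 0.23550·200) / 0.265375 = 424.53 / 0.265375 ≈ 1599.74
  x_3 = (0.16325·270 + 0.06775·330 + 0.37125·300 + 0.13225·200) / 0.265375 = 204.26 / 0.265375 ≈ 769.70
  x_4 = (0.18100·270 + 0.09950·330 + 0.26125·300 + 0.48800·200) / 0.265375 = 257.68 / 0.265375 ≈ 971.00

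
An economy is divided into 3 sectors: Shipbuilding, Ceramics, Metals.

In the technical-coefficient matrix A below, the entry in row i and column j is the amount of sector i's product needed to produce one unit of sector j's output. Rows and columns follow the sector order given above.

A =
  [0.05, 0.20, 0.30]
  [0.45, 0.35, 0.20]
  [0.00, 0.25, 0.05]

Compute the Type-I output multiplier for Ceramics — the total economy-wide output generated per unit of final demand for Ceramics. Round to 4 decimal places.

m_C = 3.3462

I − A =
  [   0.95    -0.20    -0.30]
  [  -0.45     0.65    -0.20]
  [   0.00    -0.25     0.95]
Cofactors of I−A, C_ij = (−1)^(i+j)·(minor ij) (rows/columns in the sector order above):
  C_11 = (0.65)(0.95) − (-0.20)(-0.25) = 0.5675
  C_12 = −[(-0.45)(0.95) − (-0.20)(0.00)] = 0.4275
  C_13 = (-0.45)(-0.25) − (0.65)(0.00) = 0.1125
  C_21 = −[(-0.20)(0.95) − (-0.30)(-0.25)] = 0.2650
  C_22 = (0.95)(0.95) − (-0.30)(0.00) = 0.9025
  C_23 = −[(0.95)(-0.25) − (-0.20)(0.00)] = 0.2375
  C_31 = (-0.20)(-0.20) − (-0.30)(0.65) = 0.2350
  C_32 = −[(0.95)(-0.20) − (-0.30)(-0.45)] = 0.3250
  C_33 = (0.95)(0.65) − (-0.20)(-0.45) = 0.5275
det(I−A) = Σ_j (I−A)_1j·C_1j = (0.95)(0.5675) + (-0.20)(0.4275) + (-0.30)(0.1125) = 0.419875
adj(I−A) = Cᵀ =
  [ 0.5675   0.2650   0.2350]
  [ 0.4275   0.9025   0.3250]
  [ 0.1125   0.2375   0.5275]
(I − A)⁻¹ = adj(I−A) / det(I−A) ≈
  [   1.35159     0.63114     0.55969]
  [   1.01816     2.14945     0.77404]
  [   0.26794     0.56564     1.25633]
The output multiplier for sector j is the column-j sum of the Leontief inverse (I − A)⁻¹ = adj(I−A) / det(I−A).
Column C of adj(I−A): (0.2650, 0.9025, 0.2375); det(I−A) = 0.419875.
m_C = (0.2650 + 0.9025 + 0.2375) / 0.419875 = 1.405 / 0.419875 ≈ 3.3462.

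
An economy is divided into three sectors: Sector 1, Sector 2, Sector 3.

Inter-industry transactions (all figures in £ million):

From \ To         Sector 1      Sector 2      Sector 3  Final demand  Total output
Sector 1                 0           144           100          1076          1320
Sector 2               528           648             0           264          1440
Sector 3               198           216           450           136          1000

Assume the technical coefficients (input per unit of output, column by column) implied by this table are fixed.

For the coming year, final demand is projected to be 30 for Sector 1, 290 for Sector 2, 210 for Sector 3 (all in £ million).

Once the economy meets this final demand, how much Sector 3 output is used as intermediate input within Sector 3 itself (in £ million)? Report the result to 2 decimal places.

z_33 = 269.11

Technical coefficients a_ij = z_ij / X_j:
  a_11 = 0/1320 = 0.00, a_21 = 528/1320 = 0.40, a_31 = 198/1320 = 0.15
  a_12 = 144/1440 = 0.10, a_22 = 648/1440 = 0.45, a_32 = 216/1440 = 0.15
  a_13 = 100/1000 = 0.10, a_23 = 0/1000 = 0.00, a_33 = 450/1000 = 0.45
I − A =
  [   1.00    -0.10    -0.10]
  [  -0.40     0.55     0.00]
  [  -0.15    -0.15     0.55]
Cofactors of I−A, C_ij = (−1)^(i+j)·(minor ij) (rows/columns in the sector order above):
  C_11 = (0.55)(0.55) − (0.00)(-0.15) = 0.3025
  C_12 = −[(-0.40)(0.55) − (0.00)(-0.15)] = 0.2200
  C_13 = (-0.40)(-0.15) − (0.55)(-0.15) = 0.1425
  C_21 = −[(-0.10)(0.55) − (-0.10)(-0.15)] = 0.0700
  C_22 = (1.00)(0.55) − (-0.10)(-0.15) = 0.5350
  C_23 = −[(1.00)(-0.15) − (-0.10)(-0.15)] = 0.1650
  C_31 = (-0.10)(0.00) − (-0.10)(0.55) = 0.0550
  C_32 = −[(1.00)(0.00) − (-0.10)(-0.40)] = 0.0400
  C_33 = (1.00)(0.55) − (-0.10)(-0.40) = 0.5100
det(I−A) = Σ_j (I−A)_1j·C_1j = (1.00)(0.3025) + (-0.10)(0.2200) + (-0.10)(0.1425) = 0.26625
adj(I−A) = Cᵀ =
  [ 0.3025   0.0700   0.0550]
  [ 0.2200   0.5350   0.0400]
  [ 0.1425   0.1650   0.5100]
(I − A)⁻¹ = adj(I−A) / det(I−A) ≈
  [   1.1362     0.2629     0.2066]
  [   0.8263     2.0094     0.1502]
  [   0.5352     0.6197     1.9155]
First solve x = (I − A)⁻¹ d = adj(I−A)·d / det(I−A); in particular x_3 = (0.1425·30 + 0.1650·290 + 0.5100·210) / 0.26625 = 159.225 / 0.26625 ≈ 598.0282.
Intermediate flow from 3 to 3: z_33 = a_33 · x_3 = 0.45 × 159.225 / 0.26625 = 71.65125 / 0.26625 ≈ 269.11.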